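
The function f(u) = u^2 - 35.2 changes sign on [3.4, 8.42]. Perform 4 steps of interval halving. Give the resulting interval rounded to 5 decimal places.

f(3.400000) = -23.640000, f(8.420000) = 35.696400 (opposite signs)
step 1: m = 5.910000, f(m) = -0.271900 < 0 → root in [5.910000, 8.420000]
step 2: m = 7.165000, f(m) = 16.137225 > 0 → root in [5.910000, 7.165000]
step 3: m = 6.537500, f(m) = 7.538906 > 0 → root in [5.910000, 6.537500]
step 4: m = 6.223750, f(m) = 3.535064 > 0 → root in [5.910000, 6.223750]

[5.91000, 6.22375]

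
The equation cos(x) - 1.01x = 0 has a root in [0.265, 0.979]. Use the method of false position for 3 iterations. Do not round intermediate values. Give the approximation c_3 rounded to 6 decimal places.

0.734626

False-position update: c = (a·f(b) − b·f(a))/(f(b) − f(a)); replace the endpoint whose sign matches f(c).
f(0.265000) = 0.697443, f(0.979000) = -0.430937
step 1: c = 0.706318, f(c) = 0.047376 > 0 → new bracket [0.706318, 0.979000]
step 2: c = 0.733326, f(c) = 0.002292 > 0 → new bracket [0.733326, 0.979000]
step 3: c = 0.734626, f(c) = 0.000109 > 0 → new bracket [0.734626, 0.979000]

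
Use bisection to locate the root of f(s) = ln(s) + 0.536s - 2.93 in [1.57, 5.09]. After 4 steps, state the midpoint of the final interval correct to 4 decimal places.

3.2200

f(1.570000) = -1.637404, f(5.090000) = 1.425518 (opposite signs)
step 1: m = 3.330000, f(m) = 0.057852 > 0 → root in [1.570000, 3.330000]
step 2: m = 2.450000, f(m) = -0.720712 < 0 → root in [2.450000, 3.330000]
step 3: m = 2.890000, f(m) = -0.319703 < 0 → root in [2.890000, 3.330000]
step 4: m = 3.110000, f(m) = -0.128417 < 0 → root in [3.110000, 3.330000]
Midpoint of [3.110000, 3.330000] = 3.220000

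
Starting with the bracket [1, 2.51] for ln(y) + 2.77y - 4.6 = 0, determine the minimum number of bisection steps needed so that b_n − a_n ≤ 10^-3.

Initial width b − a = 2.51 − 1 = 1.510000.
After n steps the width is (b−a)/2^n; need (b−a)/2^n ≤ 10^-3.
So n ≥ log₂(1.510000/10^-3) = log₂(1510.0000) ≈ 10.5603.
Hence n = 11.

11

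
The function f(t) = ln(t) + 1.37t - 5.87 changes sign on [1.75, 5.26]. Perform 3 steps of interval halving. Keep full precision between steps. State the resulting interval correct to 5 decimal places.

f(1.750000) = -2.912884, f(5.260000) = 2.996331 (opposite signs)
step 1: m = 3.505000, f(m) = 0.186041 > 0 → root in [1.750000, 3.505000]
step 2: m = 2.627500, f(m) = -1.304292 < 0 → root in [2.627500, 3.505000]
step 3: m = 3.066250, f(m) = -0.548782 < 0 → root in [3.066250, 3.505000]

[3.06625, 3.50500]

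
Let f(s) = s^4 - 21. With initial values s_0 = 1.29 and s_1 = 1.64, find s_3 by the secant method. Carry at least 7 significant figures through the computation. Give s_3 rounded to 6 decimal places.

1.953185

f(s_0) = -18.230771, f(s_1) = -13.766052
s_2 = 1.640000 - (-13.766052)·(1.640000 - 1.290000)/(-13.766052 - (-18.230771)) = 2.719154; f(s_2) = 33.668227
s_3 = 2.719154 - (33.668227)·(2.719154 - 1.640000)/(33.668227 - (-13.766052)) = 1.953185; f(s_3) = -6.446309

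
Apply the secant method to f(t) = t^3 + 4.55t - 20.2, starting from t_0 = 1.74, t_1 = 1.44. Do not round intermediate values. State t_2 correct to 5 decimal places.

2.31704

f(t_0) = -7.014976, f(t_1) = -10.662016
t_2 = 1.440000 - (-10.662016)·(1.440000 - 1.740000)/(-10.662016 - (-7.014976)) = 2.317041; f(t_2) = 2.781993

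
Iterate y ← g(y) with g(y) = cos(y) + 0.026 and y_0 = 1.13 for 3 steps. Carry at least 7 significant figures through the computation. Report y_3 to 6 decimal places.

y_1 = g(1.130000) = 0.452660
y_2 = g(0.452660) = 0.925287
y_3 = g(0.925287) = 0.627605

0.627605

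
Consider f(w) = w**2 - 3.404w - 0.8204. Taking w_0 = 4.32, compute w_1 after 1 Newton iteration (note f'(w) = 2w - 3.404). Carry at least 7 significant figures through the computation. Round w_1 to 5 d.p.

3.72093

w_0 = 4.320000: f = 3.136720, f' = 5.236000 → w_1 = 4.320000 - (3.136720)/(5.236000) = 3.720932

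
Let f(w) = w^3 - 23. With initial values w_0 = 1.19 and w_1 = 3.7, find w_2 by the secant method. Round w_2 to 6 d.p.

f(w_0) = -21.314841, f(w_1) = 27.653000
w_2 = 3.700000 - (27.653000)·(3.700000 - 1.190000)/(27.653000 - (-21.314841)) = 2.282559; f(w_2) = -11.107697

2.282559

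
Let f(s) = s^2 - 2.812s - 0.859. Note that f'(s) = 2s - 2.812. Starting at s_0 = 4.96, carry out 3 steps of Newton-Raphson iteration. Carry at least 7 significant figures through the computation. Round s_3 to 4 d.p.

3.0909

Newton update: s ← s − f(s)/f'(s).
s_0 = 4.960000: f = 9.795080, f' = 7.108000 → s_1 = 4.960000 - (9.795080)/(7.108000) = 3.581964
s_1 = 3.581964: f = 1.898983, f' = 4.351928 → s_2 = 3.581964 - (1.898983)/(4.351928) = 3.145610
s_2 = 3.145610: f = 0.190405, f' = 3.479219 → s_3 = 3.145610 - (0.190405)/(3.479219) = 3.090883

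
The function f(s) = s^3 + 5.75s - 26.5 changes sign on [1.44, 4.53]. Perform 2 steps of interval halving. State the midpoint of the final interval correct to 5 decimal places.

f(1.440000) = -15.234016, f(4.530000) = 92.507177 (opposite signs)
step 1: m = 2.985000, f(m) = 17.260772 > 0 → root in [1.440000, 2.985000]
step 2: m = 2.212500, f(m) = -2.947592 < 0 → root in [2.212500, 2.985000]
Midpoint of [2.212500, 2.985000] = 2.598750

2.59875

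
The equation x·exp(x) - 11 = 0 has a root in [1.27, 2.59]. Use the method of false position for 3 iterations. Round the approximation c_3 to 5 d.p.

False-position update: c = (a·f(b) − b·f(a))/(f(b) − f(a)); replace the endpoint whose sign matches f(c).
f(1.270000) = -6.477717, f(2.590000) = 23.524108
step 1: c = 1.555002, f(c) = -3.636914 < 0 → new bracket [1.555002, 2.590000]
step 2: c = 1.693590, f(c) = -1.788606 < 0 → new bracket [1.693590, 2.590000]
step 3: c = 1.756931, f(c) = -0.819240 < 0 → new bracket [1.756931, 2.590000]

1.75693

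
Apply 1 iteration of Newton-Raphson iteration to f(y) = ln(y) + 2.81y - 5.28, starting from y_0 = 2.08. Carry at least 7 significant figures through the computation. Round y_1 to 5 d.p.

1.68582

f'(y) = 1/y + 2.81
y_0 = 2.080000: f = 1.297168, f' = 3.290769 → y_1 = 2.080000 - (1.297168)/(3.290769) = 1.685816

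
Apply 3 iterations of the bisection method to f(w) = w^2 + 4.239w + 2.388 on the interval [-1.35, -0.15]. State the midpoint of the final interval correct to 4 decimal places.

-0.6750

f(-1.350000) = -1.512150, f(-0.150000) = 1.774650 (opposite signs)
step 1: m = -0.750000, f(m) = -0.228750 < 0 → root in [-0.750000, -0.150000]
step 2: m = -0.450000, f(m) = 0.682950 > 0 → root in [-0.750000, -0.450000]
step 3: m = -0.600000, f(m) = 0.204600 > 0 → root in [-0.750000, -0.600000]
Midpoint of [-0.750000, -0.600000] = -0.675000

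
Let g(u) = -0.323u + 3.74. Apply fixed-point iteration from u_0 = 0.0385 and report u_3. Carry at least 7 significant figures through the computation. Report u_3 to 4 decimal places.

u_1 = g(0.038500) = 3.727565
u_2 = g(3.727565) = 2.535997
u_3 = g(2.535997) = 2.920873

2.9209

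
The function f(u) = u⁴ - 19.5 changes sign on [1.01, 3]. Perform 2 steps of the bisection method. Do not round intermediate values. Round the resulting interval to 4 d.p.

f(1.010000) = -18.459396, f(3.000000) = 61.500000 (opposite signs)
step 1: m = 2.005000, f(m) = -3.339399 < 0 → root in [2.005000, 3.000000]
step 2: m = 2.502500, f(m) = 19.718985 > 0 → root in [2.005000, 2.502500]

[2.0050, 2.5025]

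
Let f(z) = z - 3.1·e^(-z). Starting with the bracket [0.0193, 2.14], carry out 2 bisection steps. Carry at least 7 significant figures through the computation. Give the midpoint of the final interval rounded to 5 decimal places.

f(0.019300) = -3.021444, f(2.140000) = 1.775270 (opposite signs)
step 1: m = 1.079650, f(m) = 0.026535 > 0 → root in [0.019300, 1.079650]
step 2: m = 0.549475, f(m) = -1.240009 < 0 → root in [0.549475, 1.079650]
Midpoint of [0.549475, 1.079650] = 0.814563

0.81456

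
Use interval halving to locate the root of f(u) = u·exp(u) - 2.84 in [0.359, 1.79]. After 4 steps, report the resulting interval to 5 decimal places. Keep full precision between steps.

f(0.359000) = -2.325949, f(1.790000) = 7.881120 (opposite signs)
step 1: m = 1.074500, f(m) = 0.306704 > 0 → root in [0.359000, 1.074500]
step 2: m = 0.716750, f(m) = -1.372263 < 0 → root in [0.716750, 1.074500]
step 3: m = 0.895625, f(m) = -0.646735 < 0 → root in [0.895625, 1.074500]
step 4: m = 0.985062, f(m) = -0.202023 < 0 → root in [0.985062, 1.074500]

[0.98506, 1.07450]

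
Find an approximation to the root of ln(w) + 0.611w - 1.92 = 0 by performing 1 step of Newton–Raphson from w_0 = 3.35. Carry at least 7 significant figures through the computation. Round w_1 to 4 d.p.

1.8813

Newton update: w ← w − f(w)/f'(w).
f'(w) = 1/w + 0.611
w_0 = 3.350000: f = 1.335810, f' = 0.909507 → w_1 = 3.350000 - (1.335810)/(0.909507) = 1.881282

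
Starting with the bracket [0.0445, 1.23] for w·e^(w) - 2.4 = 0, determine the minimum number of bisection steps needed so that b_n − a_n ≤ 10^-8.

27

Initial width b − a = 1.23 − 0.0445 = 1.185500.
After n steps the width is (b−a)/2^n; need (b−a)/2^n ≤ 10^-8.
So n ≥ log₂(1.185500/10^-8) = log₂(118550000.0000) ≈ 26.8209.
Hence n = 27.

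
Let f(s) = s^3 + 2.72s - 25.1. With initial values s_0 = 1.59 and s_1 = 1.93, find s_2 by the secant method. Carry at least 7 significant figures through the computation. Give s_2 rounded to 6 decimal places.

2.981458

Secant update: s_(k+1) = s_k − f(s_k)·(s_k − s_(k-1))/(f(s_k) − f(s_(k-1))).
f(s_0) = -16.755521, f(s_1) = -12.661343
s_2 = 1.930000 - (-12.661343)·(1.930000 - 1.590000)/(-12.661343 - (-16.755521)) = 2.981458; f(s_2) = 9.512023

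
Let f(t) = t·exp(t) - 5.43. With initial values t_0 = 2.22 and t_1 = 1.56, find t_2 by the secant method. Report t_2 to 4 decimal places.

1.4589

f(t_0) = 15.010275, f(t_1) = 1.993761
t_2 = 1.560000 - (1.993761)·(1.560000 - 2.220000)/(1.993761 - (15.010275)) = 1.458907; f(t_2) = 0.845129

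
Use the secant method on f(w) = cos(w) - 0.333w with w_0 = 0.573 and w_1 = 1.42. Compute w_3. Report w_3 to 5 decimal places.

1.16945

f(w_0) = 0.649469, f(w_1) = -0.322635
w_2 = 1.420000 - (-0.322635)·(1.420000 - 0.573000)/(-0.322635 - (0.649469)) = 1.138887; f(w_2) = 0.039357
w_3 = 1.138887 - (0.039357)·(1.138887 - 1.420000)/(0.039357 - (-0.322635)) = 1.169450; f(w_3) = 0.001231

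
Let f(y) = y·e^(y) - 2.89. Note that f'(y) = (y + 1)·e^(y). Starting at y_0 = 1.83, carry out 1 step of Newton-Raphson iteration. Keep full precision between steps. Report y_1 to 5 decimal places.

y_0 = 1.830000: f = 8.518013, f' = 17.641899 → y_1 = 1.830000 - (8.518013)/(17.641899) = 1.347171

1.34717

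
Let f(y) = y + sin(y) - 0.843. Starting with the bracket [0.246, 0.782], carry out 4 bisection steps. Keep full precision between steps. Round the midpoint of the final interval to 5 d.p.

f(0.246000) = -0.353474, f(0.782000) = 0.643700 (opposite signs)
step 1: m = 0.514000, f(m) = 0.162664 > 0 → root in [0.246000, 0.514000]
step 2: m = 0.380000, f(m) = -0.092080 < 0 → root in [0.380000, 0.514000]
step 3: m = 0.447000, f(m) = 0.036262 > 0 → root in [0.380000, 0.447000]
step 4: m = 0.413500, f(m) = -0.027683 < 0 → root in [0.413500, 0.447000]
Midpoint of [0.413500, 0.447000] = 0.430250

0.43025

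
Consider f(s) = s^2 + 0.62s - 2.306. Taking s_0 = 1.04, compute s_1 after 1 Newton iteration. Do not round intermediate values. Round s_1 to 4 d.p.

1.2547

Newton update: s ← s − f(s)/f'(s).
f'(s) = 2s + 0.62
s_0 = 1.040000: f = -0.579600, f' = 2.700000 → s_1 = 1.040000 - (-0.579600)/(2.700000) = 1.254667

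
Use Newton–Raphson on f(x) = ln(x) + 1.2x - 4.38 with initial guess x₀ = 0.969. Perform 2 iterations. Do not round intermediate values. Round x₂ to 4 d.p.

2.7873

Newton update: x ← x − f(x)/f'(x).
f'(x) = 1/x + 1.2
x_0 = 0.969000: f = -3.248691, f' = 2.231992 → x_1 = 0.969000 - (-3.248691)/(2.231992) = 2.424512
x_1 = 2.424512: f = -0.584955, f' = 1.612454 → x_2 = 2.424512 - (-0.584955)/(1.612454) = 2.787285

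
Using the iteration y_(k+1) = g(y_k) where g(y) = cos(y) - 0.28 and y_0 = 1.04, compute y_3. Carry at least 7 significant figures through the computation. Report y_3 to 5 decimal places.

y_1 = g(1.040000) = 0.226220
y_2 = g(0.226220) = 0.694521
y_3 = g(0.694521) = 0.488360

0.48836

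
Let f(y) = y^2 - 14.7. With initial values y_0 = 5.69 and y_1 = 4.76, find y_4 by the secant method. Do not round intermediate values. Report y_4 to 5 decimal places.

Secant update: y_(k+1) = y_k − f(y_k)·(y_k − y_(k-1))/(f(y_k) − f(y_(k-1))).
f(y_0) = 17.676100, f(y_1) = 7.957600
y_2 = 4.760000 - (7.957600)·(4.760000 - 5.690000)/(7.957600 - (17.676100)) = 3.998507; f(y_2) = 1.288060
y_3 = 3.998507 - (1.288060)·(3.998507 - 4.760000)/(1.288060 - (7.957600)) = 3.851443; f(y_3) = 0.133616
y_4 = 3.851443 - (0.133616)·(3.851443 - 3.998507)/(0.133616 - (1.288060)) = 3.834422; f(y_4) = 0.002793

3.83442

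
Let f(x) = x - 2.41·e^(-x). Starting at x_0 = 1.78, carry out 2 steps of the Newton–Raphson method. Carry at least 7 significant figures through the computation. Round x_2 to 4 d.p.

0.9360

f'(x) = 1 + 2.41·e^(-x)
x_0 = 1.780000: f = 1.373582, f' = 1.406418 → x_1 = 1.780000 - (1.373582)/(1.406418) = 0.803347
x_1 = 0.803347: f = -0.275917, f' = 2.079264 → x_2 = 0.803347 - (-0.275917)/(2.079264) = 0.936047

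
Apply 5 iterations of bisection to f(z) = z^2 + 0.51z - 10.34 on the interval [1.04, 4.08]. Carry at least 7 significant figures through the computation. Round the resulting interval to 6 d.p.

[2.940000, 3.035000]

f(1.040000) = -8.728000, f(4.080000) = 8.387200 (opposite signs)
step 1: m = 2.560000, f(m) = -2.480800 < 0 → root in [2.560000, 4.080000]
step 2: m = 3.320000, f(m) = 2.375600 > 0 → root in [2.560000, 3.320000]
step 3: m = 2.940000, f(m) = -0.197000 < 0 → root in [2.940000, 3.320000]
step 4: m = 3.130000, f(m) = 1.053200 > 0 → root in [2.940000, 3.130000]
step 5: m = 3.035000, f(m) = 0.419075 > 0 → root in [2.940000, 3.035000]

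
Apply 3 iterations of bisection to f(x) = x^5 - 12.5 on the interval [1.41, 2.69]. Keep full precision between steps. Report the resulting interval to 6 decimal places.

f(1.410000) = -6.926916, f(2.690000) = 128.351475 (opposite signs)
step 1: m = 2.050000, f(m) = 23.705063 > 0 → root in [1.410000, 2.050000]
step 2: m = 1.730000, f(m) = 2.996389 > 0 → root in [1.410000, 1.730000]
step 3: m = 1.570000, f(m) = -2.961101 < 0 → root in [1.570000, 1.730000]

[1.570000, 1.730000]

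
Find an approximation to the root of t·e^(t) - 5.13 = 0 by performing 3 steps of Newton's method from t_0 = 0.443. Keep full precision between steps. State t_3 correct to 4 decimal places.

1.4814

f'(t) = (t + 1)·e^(t)
t_0 = 0.443000: f = -4.440084, f' = 2.247288 → t_1 = 0.443000 - (-4.440084)/(2.247288) = 2.418752
t_1 = 2.418752: f = 22.037015, f' = 38.398847 → t_2 = 2.418752 - (22.037015)/(38.398847) = 1.844854
t_2 = 1.844854: f = 6.542717, f' = 17.999893 → t_3 = 1.844854 - (6.542717)/(17.999893) = 1.481368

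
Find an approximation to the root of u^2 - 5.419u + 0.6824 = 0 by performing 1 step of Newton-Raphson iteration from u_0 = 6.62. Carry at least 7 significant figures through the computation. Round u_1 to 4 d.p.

5.5162

f'(u) = 2u - 5.419
u_0 = 6.620000: f = 8.633020, f' = 7.821000 → u_1 = 6.620000 - (8.633020)/(7.821000) = 5.516174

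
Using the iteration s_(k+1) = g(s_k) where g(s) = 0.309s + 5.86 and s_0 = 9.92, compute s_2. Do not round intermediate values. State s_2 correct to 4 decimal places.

s_1 = g(9.920000) = 8.925280
s_2 = g(8.925280) = 8.617912

8.6179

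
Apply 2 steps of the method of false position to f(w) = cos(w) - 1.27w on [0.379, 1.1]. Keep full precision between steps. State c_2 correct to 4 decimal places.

0.6324

f(0.379000) = 0.447705, f(1.100000) = -0.943404
step 1: c = 0.611042, f(c) = 0.043028 > 0 → new bracket [0.611042, 1.100000]
step 2: c = 0.632370, f(c) = 0.003519 > 0 → new bracket [0.632370, 1.100000]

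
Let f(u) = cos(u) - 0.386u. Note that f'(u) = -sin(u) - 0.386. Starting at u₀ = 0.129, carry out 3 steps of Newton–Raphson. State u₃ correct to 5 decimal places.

u_0 = 0.129000: f = 0.941897, f' = -0.514643 → u_1 = 0.129000 - (0.941897)/(-0.514643) = 1.959197
u_1 = 1.959197: f = -1.134958, f' = -1.311516 → u_2 = 1.959197 - (-1.134958)/(-1.311516) = 1.093818
u_2 = 1.093818: f = 0.036883, f' = -1.274386 → u_3 = 1.093818 - (0.036883)/(-1.274386) = 1.122760

1.12276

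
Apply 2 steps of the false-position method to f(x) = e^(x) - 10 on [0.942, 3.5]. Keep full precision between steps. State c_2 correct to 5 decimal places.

f(0.942000) = -7.434893, f(3.500000) = 23.115452
step 1: c = 1.564528, f(c) = -5.219580 < 0 → new bracket [1.564528, 3.500000]
step 2: c = 1.921061, f(c) = -3.171804 < 0 → new bracket [1.921061, 3.500000]

1.92106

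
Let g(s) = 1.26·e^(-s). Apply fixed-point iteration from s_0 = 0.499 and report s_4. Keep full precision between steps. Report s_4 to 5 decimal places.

s_1 = g(0.499000) = 0.764993
s_2 = g(0.764993) = 0.586325
s_3 = g(0.586325) = 0.701024
s_4 = g(0.701024) = 0.625057

0.62506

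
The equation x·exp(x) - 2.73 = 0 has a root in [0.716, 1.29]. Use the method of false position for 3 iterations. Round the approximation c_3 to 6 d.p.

0.999738

False-position update: c = (a·f(b) − b·f(a))/(f(b) − f(a)); replace the endpoint whose sign matches f(c).
f(0.716000) = -1.264898, f(1.290000) = 1.956295
step 1: c = 0.941398, f(c) = -0.316665 < 0 → new bracket [0.941398, 1.290000]
step 2: c = 0.989965, f(c) = -0.065865 < 0 → new bracket [0.989965, 1.290000]
step 3: c = 0.999738, f(c) = -0.013144 < 0 → new bracket [0.999738, 1.290000]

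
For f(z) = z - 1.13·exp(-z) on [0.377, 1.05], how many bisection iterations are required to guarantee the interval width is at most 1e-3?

Initial width b − a = 1.05 − 0.377 = 0.673000.
After n steps the width is (b−a)/2^n; need (b−a)/2^n ≤ 1e-3.
So n ≥ log₂(0.673000/1e-3) = log₂(673.0000) ≈ 9.3945.
Hence n = 10.

10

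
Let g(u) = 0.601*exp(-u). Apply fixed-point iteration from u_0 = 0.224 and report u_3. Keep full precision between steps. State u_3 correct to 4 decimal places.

0.4144

u_1 = g(0.224000) = 0.480388
u_2 = g(0.480388) = 0.371744
u_3 = g(0.371744) = 0.414408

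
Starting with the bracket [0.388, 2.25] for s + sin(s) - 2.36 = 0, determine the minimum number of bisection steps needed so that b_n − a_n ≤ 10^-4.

15

Initial width b − a = 2.25 − 0.388 = 1.862000.
After n steps the width is (b−a)/2^n; need (b−a)/2^n ≤ 10^-4.
So n ≥ log₂(1.862000/10^-4) = log₂(18620.0000) ≈ 14.1846.
Hence n = 15.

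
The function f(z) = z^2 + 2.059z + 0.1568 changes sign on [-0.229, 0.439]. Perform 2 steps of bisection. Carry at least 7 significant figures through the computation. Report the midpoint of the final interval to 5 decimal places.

f(-0.229000) = -0.262270, f(0.439000) = 1.253422 (opposite signs)
step 1: m = 0.105000, f(m) = 0.384020 > 0 → root in [-0.229000, 0.105000]
step 2: m = -0.062000, f(m) = 0.032986 > 0 → root in [-0.229000, -0.062000]
Midpoint of [-0.229000, -0.062000] = -0.145500

-0.14550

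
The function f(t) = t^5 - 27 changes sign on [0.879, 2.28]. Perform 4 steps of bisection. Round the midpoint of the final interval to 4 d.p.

f(0.879000) = -26.475260, f(2.280000) = 34.613267 (opposite signs)
step 1: m = 1.579500, f(m) = -17.168990 < 0 → root in [1.579500, 2.280000]
step 2: m = 1.929750, f(m) = -0.238821 < 0 → root in [1.929750, 2.280000]
step 3: m = 2.104875, f(m) = 14.317263 > 0 → root in [1.929750, 2.104875]
step 4: m = 2.017313, f(m) = 6.409186 > 0 → root in [1.929750, 2.017313]
Midpoint of [1.929750, 2.017313] = 1.973531

1.9735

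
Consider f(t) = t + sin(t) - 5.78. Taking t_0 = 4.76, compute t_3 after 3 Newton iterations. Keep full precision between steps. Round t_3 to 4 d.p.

Newton update: t ← t − f(t)/f'(t).
f'(t) = 1 + cos(t)
t_0 = 4.760000: f = -2.018867, f' = 1.047593 → t_1 = 4.760000 - (-2.018867)/(1.047593) = 6.687148
t_1 = 6.687148: f = 1.300213, f' = 1.919511 → t_2 = 6.687148 - (1.300213)/(1.919511) = 6.009781
t_2 = 6.009781: f = -0.040230, f' = 1.962857 → t_3 = 6.009781 - (-0.040230)/(1.962857) = 6.030277

6.0303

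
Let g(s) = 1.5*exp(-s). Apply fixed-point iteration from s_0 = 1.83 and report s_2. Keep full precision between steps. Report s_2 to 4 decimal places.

s_1 = g(1.830000) = 0.240620
s_2 = g(0.240620) = 1.179210

1.1792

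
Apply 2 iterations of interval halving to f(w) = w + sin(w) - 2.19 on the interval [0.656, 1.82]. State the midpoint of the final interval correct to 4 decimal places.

f(0.656000) = -0.924048, f(1.820000) = 0.599109 (opposite signs)
step 1: m = 1.238000, f(m) = -0.006867 < 0 → root in [1.238000, 1.820000]
step 2: m = 1.529000, f(m) = 0.338127 > 0 → root in [1.238000, 1.529000]
Midpoint of [1.238000, 1.529000] = 1.383500

1.3835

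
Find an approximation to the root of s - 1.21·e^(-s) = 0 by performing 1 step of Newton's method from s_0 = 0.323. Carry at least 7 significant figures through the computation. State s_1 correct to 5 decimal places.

0.61778

f'(s) = 1 + 1.21·e^(-s)
s_0 = 0.323000: f = -0.553008, f' = 1.876008 → s_1 = 0.323000 - (-0.553008)/(1.876008) = 0.617779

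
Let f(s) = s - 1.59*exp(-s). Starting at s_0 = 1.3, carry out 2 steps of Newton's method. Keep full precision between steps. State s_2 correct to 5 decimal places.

0.74994

Newton update: s ← s − f(s)/f'(s).
f'(s) = 1 + 1.59*exp(-s)
s_0 = 1.300000: f = 0.866674, f' = 1.433326 → s_1 = 1.300000 - (0.866674)/(1.433326) = 0.695340
s_1 = 0.695340: f = -0.097918, f' = 1.793259 → s_2 = 0.695340 - (-0.097918)/(1.793259) = 0.749944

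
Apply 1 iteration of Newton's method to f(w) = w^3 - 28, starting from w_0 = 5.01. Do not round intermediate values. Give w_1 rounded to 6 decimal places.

3.711844

Newton update: w ← w − f(w)/f'(w).
f'(w) = 3w^2
w_0 = 5.010000: f = 97.751501, f' = 75.300300 → w_1 = 5.010000 - (97.751501)/(75.300300) = 3.711844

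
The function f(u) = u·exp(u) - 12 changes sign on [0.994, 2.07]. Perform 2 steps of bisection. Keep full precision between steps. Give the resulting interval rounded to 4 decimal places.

f(0.994000) = -9.314191, f(2.070000) = 4.404384 (opposite signs)
step 1: m = 1.532000, f(m) = -4.910789 < 0 → root in [1.532000, 2.070000]
step 2: m = 1.801000, f(m) = -1.093684 < 0 → root in [1.801000, 2.070000]

[1.8010, 2.0700]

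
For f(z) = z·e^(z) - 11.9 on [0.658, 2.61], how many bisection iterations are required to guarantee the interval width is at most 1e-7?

25

Initial width b − a = 2.61 − 0.658 = 1.952000.
After n steps the width is (b−a)/2^n; need (b−a)/2^n ≤ 1e-7.
So n ≥ log₂(1.952000/1e-7) = log₂(19520000.0000) ≈ 24.2184.
Hence n = 25.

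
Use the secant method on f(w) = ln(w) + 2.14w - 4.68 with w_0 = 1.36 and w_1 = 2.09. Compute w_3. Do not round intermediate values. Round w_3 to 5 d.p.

Secant update: w_(k+1) = w_k − f(w_k)·(w_k − w_(k-1))/(f(w_k) − f(w_(k-1))).
f(w_0) = -1.462115, f(w_1) = 0.529764
w_2 = 2.090000 - (0.529764)·(2.090000 - 1.360000)/(0.529764 - (-1.462115)) = 1.895848; f(w_2) = 0.016780
w_3 = 1.895848 - (0.016780)·(1.895848 - 2.090000)/(0.016780 - (0.529764)) = 1.889497; f(w_3) = -0.000166

1.88950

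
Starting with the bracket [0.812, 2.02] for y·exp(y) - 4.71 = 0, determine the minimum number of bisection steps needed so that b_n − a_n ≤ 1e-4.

14

Initial width b − a = 2.02 − 0.812 = 1.208000.
After n steps the width is (b−a)/2^n; need (b−a)/2^n ≤ 1e-4.
So n ≥ log₂(1.208000/1e-4) = log₂(12080.0000) ≈ 13.5603.
Hence n = 14.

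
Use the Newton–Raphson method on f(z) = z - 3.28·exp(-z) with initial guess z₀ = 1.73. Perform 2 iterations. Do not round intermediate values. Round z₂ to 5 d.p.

1.09384

f'(z) = 1 + 3.28·exp(-z)
z_0 = 1.730000: f = 1.148507, f' = 1.581493 → z_1 = 1.730000 - (1.148507)/(1.581493) = 1.003783
z_1 = 1.003783: f = -0.198306, f' = 2.202089 → z_2 = 1.003783 - (-0.198306)/(2.202089) = 1.093836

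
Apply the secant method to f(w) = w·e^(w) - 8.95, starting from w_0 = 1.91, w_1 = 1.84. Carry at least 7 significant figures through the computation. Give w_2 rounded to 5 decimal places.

1.69946

f(w_0) = 3.948400, f(w_1) = 2.635630
w_2 = 1.840000 - (2.635630)·(1.840000 - 1.910000)/(2.635630 - (3.948400)) = 1.699462; f(w_2) = 0.347760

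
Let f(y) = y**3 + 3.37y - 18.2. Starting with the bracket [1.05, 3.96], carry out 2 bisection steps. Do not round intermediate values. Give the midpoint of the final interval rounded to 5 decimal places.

2.14125

f(1.050000) = -13.503875, f(3.960000) = 57.244336 (opposite signs)
step 1: m = 2.505000, f(m) = 5.960788 > 0 → root in [1.050000, 2.505000]
step 2: m = 1.777500, f(m) = -6.593803 < 0 → root in [1.777500, 2.505000]
Midpoint of [1.777500, 2.505000] = 2.141250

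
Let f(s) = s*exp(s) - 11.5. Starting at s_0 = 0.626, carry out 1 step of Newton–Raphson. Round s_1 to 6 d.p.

4.022897

Newton update: s ← s − f(s)/f'(s).
f'(s) = (s+1)*exp(s)
s_0 = 0.626000: f = -10.329308, f' = 3.040807 → s_1 = 0.626000 - (-10.329308)/(3.040807) = 4.022897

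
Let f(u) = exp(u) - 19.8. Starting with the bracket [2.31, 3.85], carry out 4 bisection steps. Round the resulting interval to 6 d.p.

[2.983750, 3.080000]

f(2.310000) = -9.725575, f(3.850000) = 27.193063 (opposite signs)
step 1: m = 3.080000, f(m) = 1.958402 > 0 → root in [2.310000, 3.080000]
step 2: m = 2.695000, f(m) = -4.994481 < 0 → root in [2.695000, 3.080000]
step 3: m = 2.887500, f(m) = -1.851617 < 0 → root in [2.887500, 3.080000]
step 4: m = 2.983750, f(m) = -0.038215 < 0 → root in [2.983750, 3.080000]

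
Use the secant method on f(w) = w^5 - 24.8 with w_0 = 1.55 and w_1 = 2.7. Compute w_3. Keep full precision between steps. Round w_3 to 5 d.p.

f(w_0) = -15.853390, f(w_1) = 118.689070
w_2 = 2.700000 - (118.689070)·(2.700000 - 1.550000)/(118.689070 - (-15.853390)) = 1.685507; f(w_2) = -11.196447
w_3 = 1.685507 - (-11.196447)·(1.685507 - 2.700000)/(-11.196447 - (118.689070)) = 1.772958; f(w_3) = -7.281667

1.77296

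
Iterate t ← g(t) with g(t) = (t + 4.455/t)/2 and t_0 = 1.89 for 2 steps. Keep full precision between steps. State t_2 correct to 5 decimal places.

2.11073

t_1 = g(1.890000) = 2.123571
t_2 = g(2.123571) = 2.110726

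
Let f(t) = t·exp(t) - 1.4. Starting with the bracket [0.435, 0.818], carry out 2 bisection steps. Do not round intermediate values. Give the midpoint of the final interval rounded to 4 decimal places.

f(0.435000) = -0.727941, f(0.818000) = 0.453558 (opposite signs)
step 1: m = 0.626500, f(m) = -0.227787 < 0 → root in [0.626500, 0.818000]
step 2: m = 0.722250, f(m) = 0.087157 > 0 → root in [0.626500, 0.722250]
Midpoint of [0.626500, 0.722250] = 0.674375

0.6744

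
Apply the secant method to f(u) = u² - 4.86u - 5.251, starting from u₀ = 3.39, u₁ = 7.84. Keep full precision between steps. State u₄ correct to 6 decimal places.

f(u_0) = -10.234300, f(u_1) = 18.112200
u_2 = 7.840000 - (18.112200)·(7.840000 - 3.390000)/(18.112200 - (-10.234300)) = 4.996641; f(u_2) = -4.568257
u_3 = 4.996641 - (-4.568257)·(4.996641 - 7.840000)/(-4.568257 - (18.112200)) = 5.569345; f(u_3) = -1.300414
u_4 = 5.569345 - (-1.300414)·(5.569345 - 4.996641)/(-1.300414 - (-4.568257)) = 5.797248; f(u_4) = 0.182461

5.797248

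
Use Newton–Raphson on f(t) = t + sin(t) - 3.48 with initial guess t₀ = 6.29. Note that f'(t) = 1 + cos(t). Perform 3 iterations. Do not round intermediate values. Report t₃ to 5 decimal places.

Newton update: t ← t − f(t)/f'(t).
t_0 = 6.290000: f = 2.816815, f' = 1.999977 → t_1 = 6.290000 - (2.816815)/(1.999977) = 4.881576
t_1 = 4.881576: f = 0.415854, f' = 1.168381 → t_2 = 4.881576 - (0.415854)/(1.168381) = 4.525653
t_2 = 4.525653: f = 0.063037, f' = 0.814347 → t_3 = 4.525653 - (0.063037)/(0.814347) = 4.448244

4.44824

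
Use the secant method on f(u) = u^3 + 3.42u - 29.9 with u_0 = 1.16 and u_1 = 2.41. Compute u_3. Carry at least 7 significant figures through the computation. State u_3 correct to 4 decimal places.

Secant update: u_(k+1) = u_k − f(u_k)·(u_k − u_(k-1))/(f(u_k) − f(u_(k-1))).
f(u_0) = -24.371904, f(u_1) = -7.660279
u_2 = 2.410000 - (-7.660279)·(2.410000 - 1.160000)/(-7.660279 - (-24.371904)) = 2.982975; f(u_2) = 6.844713
u_3 = 2.982975 - (6.844713)·(2.982975 - 2.410000)/(6.844713 - (-7.660279)) = 2.712596; f(u_3) = -0.663163

2.7126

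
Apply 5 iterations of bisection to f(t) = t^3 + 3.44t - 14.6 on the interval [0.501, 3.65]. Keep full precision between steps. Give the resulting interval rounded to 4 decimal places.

f(0.501000) = -12.750808, f(3.650000) = 46.583125 (opposite signs)
step 1: m = 2.075500, f(m) = 1.480352 > 0 → root in [0.501000, 2.075500]
step 2: m = 1.288250, f(m) = -8.030456 < 0 → root in [1.288250, 2.075500]
step 3: m = 1.681875, f(m) = -4.056824 < 0 → root in [1.681875, 2.075500]
step 4: m = 1.878687, f(m) = -1.506550 < 0 → root in [1.878687, 2.075500]
step 5: m = 1.977094, f(m) = -0.070536 < 0 → root in [1.977094, 2.075500]

[1.9771, 2.0755]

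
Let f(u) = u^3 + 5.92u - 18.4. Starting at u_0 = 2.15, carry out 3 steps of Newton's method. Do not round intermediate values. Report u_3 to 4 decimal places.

f'(u) = 3u^2 + 5.92
u_0 = 2.150000: f = 4.266375, f' = 19.787500 → u_1 = 2.150000 - (4.266375)/(19.787500) = 1.934390
u_1 = 1.934390: f = 0.289821, f' = 17.145599 → u_2 = 1.934390 - (0.289821)/(17.145599) = 1.917487
u_2 = 1.917487: f = 0.001653, f' = 16.950268 → u_3 = 1.917487 - (0.001653)/(16.950268) = 1.917389

1.9174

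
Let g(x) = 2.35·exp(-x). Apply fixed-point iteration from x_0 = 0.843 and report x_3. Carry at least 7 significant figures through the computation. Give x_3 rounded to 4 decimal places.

0.9998

x_1 = g(0.843000) = 1.011481
x_2 = g(1.011481) = 0.854648
x_3 = g(0.854648) = 0.999767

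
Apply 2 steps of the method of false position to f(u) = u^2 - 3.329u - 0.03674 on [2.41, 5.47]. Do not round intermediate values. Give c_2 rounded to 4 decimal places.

3.1563

f(2.410000) = -2.251530, f(5.470000) = 11.674530
step 1: c = 2.904733, f(c) = -1.269122 < 0 → new bracket [2.904733, 5.470000]
step 2: c = 3.156257, f(c) = -0.581962 < 0 → new bracket [3.156257, 5.470000]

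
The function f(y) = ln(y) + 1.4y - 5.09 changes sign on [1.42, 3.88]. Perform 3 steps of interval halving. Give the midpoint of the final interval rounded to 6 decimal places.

f(1.420000) = -2.751343, f(3.880000) = 1.697835 (opposite signs)
step 1: m = 2.650000, f(m) = -0.405440 < 0 → root in [2.650000, 3.880000]
step 2: m = 3.265000, f(m) = 0.664260 > 0 → root in [2.650000, 3.265000]
step 3: m = 2.957500, f(m) = 0.134844 > 0 → root in [2.650000, 2.957500]
Midpoint of [2.650000, 2.957500] = 2.803750

2.803750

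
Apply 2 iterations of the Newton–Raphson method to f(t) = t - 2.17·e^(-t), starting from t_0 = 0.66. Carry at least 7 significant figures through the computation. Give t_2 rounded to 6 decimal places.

0.890554

f'(t) = 1 + 2.17·e^(-t)
t_0 = 0.660000: f = -0.461567, f' = 2.121567 → t_1 = 0.660000 - (-0.461567)/(2.121567) = 0.877560
t_1 = 0.877560: f = -0.024719, f' = 1.902278 → t_2 = 0.877560 - (-0.024719)/(1.902278) = 0.890554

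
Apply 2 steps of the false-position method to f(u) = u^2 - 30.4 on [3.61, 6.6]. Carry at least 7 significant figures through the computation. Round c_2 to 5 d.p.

5.49515

f(3.610000) = -17.367900, f(6.600000) = 13.160000
step 1: c = 5.311068, f(c) = -2.192561 < 0 → new bracket [5.311068, 6.600000]
step 2: c = 5.495145, f(c) = -0.203379 < 0 → new bracket [5.495145, 6.600000]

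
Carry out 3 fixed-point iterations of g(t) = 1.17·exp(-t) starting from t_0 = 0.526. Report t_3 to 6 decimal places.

t_1 = g(0.526000) = 0.691428
t_2 = g(0.691428) = 0.586007
t_3 = g(0.586007) = 0.651158

0.651158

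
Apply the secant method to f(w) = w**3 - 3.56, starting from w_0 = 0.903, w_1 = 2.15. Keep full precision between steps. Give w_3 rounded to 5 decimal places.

1.44439

f(w_0) = -2.823686, f(w_1) = 6.378375
w_2 = 2.150000 - (6.378375)·(2.150000 - 0.903000)/(6.378375 - (-2.823686)) = 1.285646; f(w_2) = -1.434972
w_3 = 1.285646 - (-1.434972)·(1.285646 - 2.150000)/(-1.434972 - (6.378375)) = 1.444391; f(w_3) = -0.546620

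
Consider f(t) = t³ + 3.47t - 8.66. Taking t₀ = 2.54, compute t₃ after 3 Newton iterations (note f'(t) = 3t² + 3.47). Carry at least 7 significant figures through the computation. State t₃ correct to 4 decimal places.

1.5084

t_0 = 2.540000: f = 16.540864, f' = 22.824800 → t_1 = 2.540000 - (16.540864)/(22.824800) = 1.815312
t_1 = 1.815312: f = 3.621232, f' = 13.356070 → t_2 = 1.815312 - (3.621232)/(13.356070) = 1.544182
t_2 = 1.544182: f = 0.380408, f' = 10.623492 → t_3 = 1.544182 - (0.380408)/(10.623492) = 1.508374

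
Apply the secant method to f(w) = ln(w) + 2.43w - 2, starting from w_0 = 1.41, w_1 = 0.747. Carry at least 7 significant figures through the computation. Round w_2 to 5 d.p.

0.88763

f(w_0) = 1.769890, f(w_1) = -0.476480
w_2 = 0.747000 - (-0.476480)·(0.747000 - 1.410000)/(-0.476480 - (1.769890)) = 0.887630; f(w_2) = 0.037740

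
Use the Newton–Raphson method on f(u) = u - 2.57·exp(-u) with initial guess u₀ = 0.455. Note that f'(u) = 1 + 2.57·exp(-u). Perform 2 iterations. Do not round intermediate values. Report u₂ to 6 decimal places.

0.970919

u_0 = 0.455000: f = -1.175531, f' = 2.630531 → u_1 = 0.455000 - (-1.175531)/(2.630531) = 0.901880
u_1 = 0.901880: f = -0.141042, f' = 2.042922 → u_2 = 0.901880 - (-0.141042)/(2.042922) = 0.970919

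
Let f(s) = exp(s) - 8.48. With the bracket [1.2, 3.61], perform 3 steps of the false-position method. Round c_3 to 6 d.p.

f(1.200000) = -5.159883, f(3.610000) = 28.486053
step 1: c = 1.569593, f(c) = -3.675305 < 0 → new bracket [1.569593, 3.610000]
step 2: c = 1.802765, f(c) = -2.413601 < 0 → new bracket [1.802765, 3.610000]
step 3: c = 1.943930, f(c) = -1.493848 < 0 → new bracket [1.943930, 3.610000]

1.943930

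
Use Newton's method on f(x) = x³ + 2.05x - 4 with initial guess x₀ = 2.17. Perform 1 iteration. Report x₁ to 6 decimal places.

1.510606

f'(x) = 3x² + 2.05
x_0 = 2.170000: f = 10.666813, f' = 16.176700 → x_1 = 2.170000 - (10.666813)/(16.176700) = 1.510606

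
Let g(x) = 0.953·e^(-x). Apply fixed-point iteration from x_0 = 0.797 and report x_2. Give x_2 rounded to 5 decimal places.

0.62025

x_1 = g(0.797000) = 0.429497
x_2 = g(0.429497) = 0.620247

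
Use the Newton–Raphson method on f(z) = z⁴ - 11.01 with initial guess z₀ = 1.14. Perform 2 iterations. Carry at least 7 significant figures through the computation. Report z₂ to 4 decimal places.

Newton update: z ← z − f(z)/f'(z).
f'(z) = 4z³
z_0 = 1.140000: f = -9.321040, f' = 5.926176 → z_1 = 1.140000 - (-9.321040)/(5.926176) = 2.712859
z_1 = 2.712859: f = 43.153778, f' = 79.862280 → z_2 = 2.712859 - (43.153778)/(79.862280) = 2.172507

2.1725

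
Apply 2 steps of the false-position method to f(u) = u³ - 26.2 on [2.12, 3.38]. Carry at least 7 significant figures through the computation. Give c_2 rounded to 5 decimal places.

f(2.120000) = -16.671872, f(3.380000) = 12.414472
step 1: c = 2.842214, f(c) = -3.240088 < 0 → new bracket [2.842214, 3.380000]
step 2: c = 2.953522, f(c) = -0.435576 < 0 → new bracket [2.953522, 3.380000]

2.95352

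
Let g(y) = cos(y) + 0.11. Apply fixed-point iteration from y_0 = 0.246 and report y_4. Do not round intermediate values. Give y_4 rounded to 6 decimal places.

0.695189

y_1 = g(0.246000) = 1.079894
y_2 = g(1.079894) = 0.581422
y_3 = g(0.581422) = 0.945683
y_4 = g(0.945683) = 0.695189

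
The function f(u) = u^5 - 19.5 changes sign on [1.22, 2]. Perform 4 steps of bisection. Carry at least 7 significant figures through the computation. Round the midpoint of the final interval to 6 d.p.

f(1.220000) = -16.797292, f(2.000000) = 12.500000 (opposite signs)
step 1: m = 1.610000, f(m) = -8.682438 < 0 → root in [1.610000, 2.000000]
step 2: m = 1.805000, f(m) = -0.340418 < 0 → root in [1.805000, 2.000000]
step 3: m = 1.902500, f(m) = 5.424321 > 0 → root in [1.805000, 1.902500]
step 4: m = 1.853750, f(m) = 2.390507 > 0 → root in [1.805000, 1.853750]
Midpoint of [1.805000, 1.853750] = 1.829375

1.829375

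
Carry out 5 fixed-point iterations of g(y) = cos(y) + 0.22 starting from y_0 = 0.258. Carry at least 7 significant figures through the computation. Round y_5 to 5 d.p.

0.97250

y_1 = g(0.258000) = 1.186902
y_2 = g(1.186902) = 0.594534
y_3 = g(0.594534) = 1.048410
y_4 = g(1.048410) = 0.718950
y_5 = g(0.718950) = 0.972498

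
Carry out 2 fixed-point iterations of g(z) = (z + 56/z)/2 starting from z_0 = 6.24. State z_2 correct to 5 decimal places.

z_1 = g(6.240000) = 7.607179
z_2 = g(7.607179) = 7.484323

7.48432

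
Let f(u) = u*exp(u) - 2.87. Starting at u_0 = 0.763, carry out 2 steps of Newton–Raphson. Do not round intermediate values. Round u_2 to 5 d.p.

1.03010

Newton update: u ← u − f(u)/f'(u).
f'(u) = (u+1)*exp(u)
u_0 = 0.763000: f = -1.233593, f' = 3.781107 → u_1 = 0.763000 - (-1.233593)/(3.781107) = 1.089252
u_1 = 1.089252: f = 0.367311, f' = 6.209361 → u_2 = 1.089252 - (0.367311)/(6.209361) = 1.030098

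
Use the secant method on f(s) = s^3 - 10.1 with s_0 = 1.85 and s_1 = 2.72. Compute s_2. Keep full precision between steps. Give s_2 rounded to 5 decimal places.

2.08771

f(s_0) = -3.768375, f(s_1) = 10.023648
s_2 = 2.720000 - (10.023648)·(2.720000 - 1.850000)/(10.023648 - (-3.768375)) = 2.087709; f(s_2) = -1.000662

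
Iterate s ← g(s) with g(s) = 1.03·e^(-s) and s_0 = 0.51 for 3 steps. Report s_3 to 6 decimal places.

s_1 = g(0.510000) = 0.618510
s_2 = g(0.618510) = 0.554909
s_3 = g(0.554909) = 0.591348

0.591348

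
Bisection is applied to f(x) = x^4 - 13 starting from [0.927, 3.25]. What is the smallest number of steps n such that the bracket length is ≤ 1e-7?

Initial width b − a = 3.25 − 0.927 = 2.323000.
After n steps the width is (b−a)/2^n; need (b−a)/2^n ≤ 1e-7.
So n ≥ log₂(2.323000/1e-7) = log₂(23230000.0000) ≈ 24.4695.
Hence n = 25.

25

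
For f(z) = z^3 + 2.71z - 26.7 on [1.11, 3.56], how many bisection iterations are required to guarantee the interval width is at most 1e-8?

Initial width b − a = 3.56 − 1.11 = 2.450000.
After n steps the width is (b−a)/2^n; need (b−a)/2^n ≤ 1e-8.
So n ≥ log₂(2.450000/1e-8) = log₂(245000000.0000) ≈ 27.8682.
Hence n = 28.

28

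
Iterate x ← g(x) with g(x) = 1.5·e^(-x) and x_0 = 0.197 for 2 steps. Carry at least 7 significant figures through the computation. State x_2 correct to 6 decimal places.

x_1 = g(0.197000) = 1.231786
x_2 = g(1.231786) = 0.437657

0.437657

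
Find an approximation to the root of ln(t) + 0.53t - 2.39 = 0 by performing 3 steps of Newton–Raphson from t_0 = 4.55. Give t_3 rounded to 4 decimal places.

2.6621

f'(t) = 1/t + 0.53
t_0 = 4.550000: f = 1.536627, f' = 0.749780 → t_1 = 4.550000 - (1.536627)/(0.749780) = 2.500563
t_1 = 2.500563: f = -0.148186, f' = 0.929910 → t_2 = 2.500563 - (-0.148186)/(0.929910) = 2.659918
t_2 = 2.659918: f = -0.001948, f' = 0.905951 → t_3 = 2.659918 - (-0.001948)/(0.905951) = 2.662068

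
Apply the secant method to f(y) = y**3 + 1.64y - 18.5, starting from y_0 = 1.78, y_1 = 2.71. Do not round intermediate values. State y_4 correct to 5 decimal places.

f(y_0) = -9.941048, f(y_1) = 5.846911
y_2 = 2.710000 - (5.846911)·(2.710000 - 1.780000)/(5.846911 - (-9.941048)) = 2.365584; f(y_2) = -1.382665
y_3 = 2.365584 - (-1.382665)·(2.365584 - 2.710000)/(-1.382665 - (5.846911)) = 2.431454; f(y_3) = -0.137738
y_4 = 2.431454 - (-0.137738)·(2.431454 - 2.365584)/(-0.137738 - (-1.382665)) = 2.438742; f(y_4) = 0.003858

2.43874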